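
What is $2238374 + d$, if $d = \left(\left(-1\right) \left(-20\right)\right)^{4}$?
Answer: $2398374$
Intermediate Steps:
$d = 160000$ ($d = 20^{4} = 160000$)
$2238374 + d = 2238374 + 160000 = 2398374$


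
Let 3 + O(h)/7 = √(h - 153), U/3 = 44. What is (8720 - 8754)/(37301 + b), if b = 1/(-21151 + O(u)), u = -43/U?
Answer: -6821999559897730/7484335448868606593 - 476*I*√667887/82327689937554672523 ≈ -0.0009115 - 4.7251e-15*I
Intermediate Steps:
U = 132 (U = 3*44 = 132)
u = -43/132 ≈ -0.32576
O(h) = -21 + 7*√(-153 + h) (O(h) = -21 + 7*√(h - 153) = -21 + 7*√(-153 + h))
b = 1/(-21172 + 7*I*√667887/66) (b = 1/(-21151 + (-21 + 7*√(-153 - 43/132))) = 1/(-21151 + (-21 + 7*√(-20239/132))) = 1/(-21151 + (-21 + 7*(I*√667887/66))) = 1/(-21151 + (-21 + 7*I*√667887/66)) = 1/(-21172 + 7*I*√667887/66) ≈ -4.7231e-5 - 1.934e-7*I)
(8720 - 8754)/(37301 + b) = (8720 - 8754)/(37301 + (-2794704/59170464799 - 14*I*√667887/59170464799)) = -34/(2207117504672795/59170464799 - 14*I*√667887/59170464799)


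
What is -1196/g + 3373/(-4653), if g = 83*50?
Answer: -9781469/9654975 ≈ -1.0131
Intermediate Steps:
g = 4150
-1196/g + 3373/(-4653) = -1196/4150 + 3373/(-4653) = -1196*1/4150 + 3373*(-1/4653) = -598/2075 - 3373/4653 = -9781469/9654975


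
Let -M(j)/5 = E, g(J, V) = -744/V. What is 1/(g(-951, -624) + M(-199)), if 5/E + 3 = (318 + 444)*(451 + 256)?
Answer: 14007006/16700011 ≈ 0.83874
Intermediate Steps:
E = 5/538731 (E = 5/(-3 + (318 + 444)*(451 + 256)) = 5/(-3 + 762*707) = 5/(-3 + 538734) = 5/538731 ≈ 9.2811e-6)
M(j) = -25/538731 (M(j) = -5*5/538731 = -25/538731)
1/(g(-951, -624) + M(-199)) = 1/(-744/(-624) - 25/538731) = 1/(-744*(-1/624) - 25/538731) = 1/(31/26 - 25/538731) = 1/(16700011/14007006) = 14007006/16700011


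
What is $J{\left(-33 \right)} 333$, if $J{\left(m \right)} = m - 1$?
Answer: $-11322$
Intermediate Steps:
$J{\left(m \right)} = -1 + m$
$J{\left(-33 \right)} 333 = \left(-1 - 33\right) 333 = \left(-34\right) 333 = -11322$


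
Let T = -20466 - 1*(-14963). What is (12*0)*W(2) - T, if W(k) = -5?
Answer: 5503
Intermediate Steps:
T = -5503 (T = -20466 + 14963 = -5503)
(12*0)*W(2) - T = (12*0)*(-5) - 1*(-5503) = 0*(-5) + 5503 = 0 + 5503 = 5503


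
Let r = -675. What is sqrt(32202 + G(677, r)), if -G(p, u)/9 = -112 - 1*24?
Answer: 3*sqrt(3714) ≈ 182.83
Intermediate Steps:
G(p, u) = 1224 (G(p, u) = -9*(-112 - 1*24) = -9*(-112 - 24) = -9*(-136) = 1224)
sqrt(32202 + G(677, r)) = sqrt(32202 + 1224) = sqrt(33426) = 3*sqrt(3714)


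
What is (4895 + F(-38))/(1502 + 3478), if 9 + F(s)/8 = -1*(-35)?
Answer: 1701/1660 ≈ 1.0247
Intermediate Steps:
F(s) = 208 (F(s) = -72 + 8*(-1*(-35)) = -72 + 8*35 = -72 + 280 = 208)
(4895 + F(-38))/(1502 + 3478) = (4895 + 208)/(1502 + 3478) = 5103/4980 = 5103*(1/4980) = 1701/1660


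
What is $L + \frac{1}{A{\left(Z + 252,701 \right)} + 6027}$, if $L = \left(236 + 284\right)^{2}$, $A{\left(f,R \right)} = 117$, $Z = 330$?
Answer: $\frac{1661337601}{6144} \approx 2.704 \cdot 10^{5}$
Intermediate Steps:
$L = 270400$ ($L = 520^{2} = 270400$)
$L + \frac{1}{A{\left(Z + 252,701 \right)} + 6027} = 270400 + \frac{1}{117 + 6027} = 270400 + \frac{1}{6144} = \frac{1661337601}{6144}$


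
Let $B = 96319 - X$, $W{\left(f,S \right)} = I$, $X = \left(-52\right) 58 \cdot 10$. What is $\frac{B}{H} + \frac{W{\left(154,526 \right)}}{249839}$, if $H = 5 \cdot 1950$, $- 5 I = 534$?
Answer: $\frac{31598345581}{2435930250} \approx 12.972$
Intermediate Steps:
$I = - \frac{534}{5}$ ($I = \left(- \frac{1}{5}\right) 534 = - \frac{534}{5} \approx -106.8$)
$X = -30160$ ($X = \left(-3016\right) 10 = -30160$)
$W{\left(f,S \right)} = - \frac{534}{5}$
$B = 126479$ ($B = 96319 - -30160 = 96319 + 30160 = 126479$)
$H = 9750$
$\frac{B}{H} + \frac{W{\left(154,526 \right)}}{249839} = \frac{126479}{9750} - \frac{534}{5 \cdot 249839} = 126479 \cdot \frac{1}{9750} - \frac{534}{1249195} = \frac{126479}{9750} - \frac{534}{1249195} = \frac{31598345581}{2435930250}$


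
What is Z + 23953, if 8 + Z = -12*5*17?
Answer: 22925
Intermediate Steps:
Z = -1028 (Z = -8 - 12*5*17 = -8 - 60*17 = -8 - 1020 = -1028)
Z + 23953 = -1028 + 23953 = 22925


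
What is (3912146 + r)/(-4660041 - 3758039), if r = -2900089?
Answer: -1012057/8418080 ≈ -0.12022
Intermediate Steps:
(3912146 + r)/(-4660041 - 3758039) = (3912146 - 2900089)/(-4660041 - 3758039) = 1012057/(-8418080) = 1012057*(-1/8418080) = -1012057/8418080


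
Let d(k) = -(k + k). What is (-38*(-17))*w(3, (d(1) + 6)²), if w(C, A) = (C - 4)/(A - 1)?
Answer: -646/15 ≈ -43.067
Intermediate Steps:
d(k) = -2*k
w(C, A) = (-4 + C)/(-1 + A)
(-38*(-17))*w(3, (d(1) + 6)²) = (-38*(-17))*((-4 + 3)/(-1 + (-2*1 + 6)²)) = 646*(-1/(-1 + (-2 + 6)²)) = 646*(-1/(-1 + 4²)) = 646*(-1/(-1 + 16)) = 646*(-1/15) = -646/15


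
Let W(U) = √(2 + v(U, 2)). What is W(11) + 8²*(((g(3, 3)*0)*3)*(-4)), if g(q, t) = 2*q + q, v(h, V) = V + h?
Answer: √15 ≈ 3.8730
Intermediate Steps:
g(q, t) = 3*q
W(U) = √(4 + U) (W(U) = √(2 + (2 + U)) = √(4 + U))
W(11) + 8²*(((g(3, 3)*0)*3)*(-4)) = √(4 + 11) + 8²*((((3*3)*0)*3)*(-4)) = √15 + 64*(((9*0)*3)*(-4)) = √15 + 64*((0*3)*(-4)) = √15 + 64*(0*(-4)) = √15 + 64*0 = √15 + 0 = √15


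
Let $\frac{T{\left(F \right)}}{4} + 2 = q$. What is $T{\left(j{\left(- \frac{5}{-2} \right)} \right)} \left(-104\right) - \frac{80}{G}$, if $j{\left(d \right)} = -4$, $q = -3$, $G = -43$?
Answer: $\frac{89520}{43} \approx 2081.9$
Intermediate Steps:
$T{\left(F \right)} = -20$ ($T{\left(F \right)} = -8 + 4 \left(-3\right) = -8 - 12 = -20$)
$T{\left(j{\left(- \frac{5}{-2} \right)} \right)} \left(-104\right) - \frac{80}{G} = \left(-20\right) \left(-104\right) - \frac{80}{-43} = 2080 - - \frac{80}{43} = 2080 + \frac{80}{43} = \frac{89520}{43}$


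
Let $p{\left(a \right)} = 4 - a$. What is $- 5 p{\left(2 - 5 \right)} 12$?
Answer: $-420$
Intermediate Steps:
$- 5 p{\left(2 - 5 \right)} 12 = - 5 \left(4 - \left(2 - 5\right)\right) 12 = - 5 \left(4 - -3\right) 12 = - 5 \left(4 + 3\right) 12 = \left(-5\right) 7 \cdot 12 = \left(-35\right) 12 = -420$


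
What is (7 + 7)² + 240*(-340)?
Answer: -81404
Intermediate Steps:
(7 + 7)² + 240*(-340) = 14² - 81600 = 196 - 81600 = -81404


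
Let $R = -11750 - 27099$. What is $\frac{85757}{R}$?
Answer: $- \frac{85757}{38849} \approx -2.2074$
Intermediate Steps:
$R = -38849$ ($R = -11750 - 27099 = -38849$)
$\frac{85757}{R} = \frac{85757}{-38849} = 85757 \left(- \frac{1}{38849}\right) = - \frac{85757}{38849}$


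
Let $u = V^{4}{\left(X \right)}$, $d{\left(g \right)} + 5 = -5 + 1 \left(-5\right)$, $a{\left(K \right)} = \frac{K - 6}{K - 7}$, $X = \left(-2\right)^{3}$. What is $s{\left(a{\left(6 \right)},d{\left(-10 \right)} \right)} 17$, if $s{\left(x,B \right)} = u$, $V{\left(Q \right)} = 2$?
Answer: $272$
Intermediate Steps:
$X = -8$
$a{\left(K \right)} = \frac{-6 + K}{-7 + K}$
$d{\left(g \right)} = -15$ ($d{\left(g \right)} = -5 + \left(-5 + 1 \left(-5\right)\right) = -5 - 10 = -15$)
$u = 16$ ($u = 2^{4} = 16$)
$s{\left(x,B \right)} = 16$
$s{\left(a{\left(6 \right)},d{\left(-10 \right)} \right)} 17 = 16 \cdot 17 = 272$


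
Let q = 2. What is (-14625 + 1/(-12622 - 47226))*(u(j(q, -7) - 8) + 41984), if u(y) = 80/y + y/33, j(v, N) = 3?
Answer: -1212205254487939/1974984 ≈ -6.1378e+8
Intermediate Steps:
u(y) = 80/y + y/33 (u(y) = 80/y + y*(1/33) = 80/y + y/33)
(-14625 + 1/(-12622 - 47226))*(u(j(q, -7) - 8) + 41984) = (-14625 + 1/(-12622 - 47226))*((80/(3 - 8) + (3 - 8)/33) + 41984) = (-14625 + 1/(-59848))*((80/(-5) + (1/33)*(-5)) + 41984) = (-14625 - 1/59848)*((80*(-⅕) - 5/33) + 41984) = -875277001*((-16 - 5/33) + 41984)/59848 = -875277001*(-533/33 + 41984)/59848 = -875277001/59848*1384939/33 = -1212205254487939/1974984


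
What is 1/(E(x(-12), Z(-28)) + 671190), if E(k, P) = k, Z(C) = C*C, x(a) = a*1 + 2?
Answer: 1/671180 ≈ 1.4899e-6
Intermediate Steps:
x(a) = 2 + a (x(a) = a + 2 = 2 + a)
Z(C) = C²
1/(E(x(-12), Z(-28)) + 671190) = 1/((2 - 12) + 671190) = 1/(-10 + 671190) = 1/671180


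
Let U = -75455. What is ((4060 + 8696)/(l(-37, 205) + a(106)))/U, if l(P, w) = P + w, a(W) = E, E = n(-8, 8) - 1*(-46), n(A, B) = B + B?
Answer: -6378/8677325 ≈ -0.00073502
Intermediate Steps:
n(A, B) = 2*B
E = 62 (E = 2*8 - 1*(-46) = 16 + 46 = 62)
a(W) = 62
((4060 + 8696)/(l(-37, 205) + a(106)))/U = ((4060 + 8696)/((-37 + 205) + 62))/(-75455) = (12756/(168 + 62))*(-1/75455) = (12756/230)*(-1/75455) = (12756*(1/230))*(-1/75455) = (6378/115)*(-1/75455) = -6378/8677325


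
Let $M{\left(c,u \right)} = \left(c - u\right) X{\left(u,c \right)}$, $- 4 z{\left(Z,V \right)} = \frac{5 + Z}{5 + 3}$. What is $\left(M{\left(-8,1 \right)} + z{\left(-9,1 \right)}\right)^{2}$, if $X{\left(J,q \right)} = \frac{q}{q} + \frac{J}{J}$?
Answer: $\frac{20449}{64} \approx 319.52$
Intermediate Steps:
$X{\left(J,q \right)} = 2$ ($X{\left(J,q \right)} = 1 + 1 = 2$)
$z{\left(Z,V \right)} = - \frac{5}{32} - \frac{Z}{32}$ ($z{\left(Z,V \right)} = - \frac{\left(5 + Z\right) \frac{1}{5 + 3}}{4} = - \frac{\left(5 + Z\right) \frac{1}{8}}{4} = - \frac{\frac{5}{8} + \frac{Z}{8}}{4} = - \frac{5}{32} - \frac{Z}{32}$)
$M{\left(c,u \right)} = - 2 u + 2 c$ ($M{\left(c,u \right)} = \left(c - u\right) 2 = - 2 u + 2 c$)
$\left(M{\left(-8,1 \right)} + z{\left(-9,1 \right)}\right)^{2} = \left(\left(\left(-2\right) 1 + 2 \left(-8\right)\right) - - \frac{1}{8}\right)^{2} = \left(\left(-2 - 16\right) + \left(- \frac{5}{32} + \frac{9}{32}\right)\right)^{2} = \left(-18 + \frac{1}{8}\right)^{2} = \left(- \frac{143}{8}\right)^{2} = \frac{20449}{64}$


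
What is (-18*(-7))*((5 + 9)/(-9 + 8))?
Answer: -1764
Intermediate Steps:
(-18*(-7))*((5 + 9)/(-9 + 8)) = 126*(14/(-1)) = 126*(14*(-1)) = 126*(-14) = -1764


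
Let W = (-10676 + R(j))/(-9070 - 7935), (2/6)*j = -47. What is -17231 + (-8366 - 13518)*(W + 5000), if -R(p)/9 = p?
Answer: -1861185975943/17005 ≈ -1.0945e+8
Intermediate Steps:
j = -141 (j = 3*(-47) = -141)
R(p) = -9*p
W = 9407/17005 (W = (-10676 - 9*(-141))/(-9070 - 7935) = (-10676 + 1269)/(-17005) = -9407*(-1/17005) = 9407/17005 ≈ 0.55319)
-17231 + (-8366 - 13518)*(W + 5000) = -17231 + (-8366 - 13518)*(9407/17005 + 5000) = -17231 - 21884*85034407/17005 = -17231 - 1860892962788/17005 = -1861185975943/17005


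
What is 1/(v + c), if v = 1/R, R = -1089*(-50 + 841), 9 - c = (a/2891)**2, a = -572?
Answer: 1028495762217/9216198384482 ≈ 0.11160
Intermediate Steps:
c = 74893745/8357881 (c = 9 - (-572/2891)**2 = 9 - 1*327184/8357881 = 9 - 327184/8357881 = 74893745/8357881 ≈ 8.9608)
R = -861399 (R = -1089*791 = -861399)
v = -1/861399 (v = 1/(-861399) = -1/861399 ≈ -1.1609e-6)
1/(v + c) = 1/(-1/861399 + 74893745/8357881) = 1/(9216198384482/1028495762217) = 1028495762217/9216198384482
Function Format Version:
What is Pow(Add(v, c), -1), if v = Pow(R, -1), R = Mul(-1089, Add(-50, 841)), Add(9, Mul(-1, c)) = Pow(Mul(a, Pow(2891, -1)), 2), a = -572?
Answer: Rational(1028495762217, 9216198384482) ≈ 0.11160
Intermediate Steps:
c = Rational(74893745, 8357881) (c = Add(9, Mul(-1, Pow(Mul(-572, Pow(2891, -1)), 2))) = Add(9, Mul(-1, Pow(Mul(-572, Rational(1, 2891)), 2))) = Add(9, Mul(-1, Pow(Rational(-572, 2891), 2))) = Add(9, Mul(-1, Rational(327184, 8357881))) = Add(9, Rational(-327184, 8357881)) = Rational(74893745, 8357881) ≈ 8.9608)
R = -861399 (R = Mul(-1089, 791) = -861399)
v = Rational(-1, 861399) (v = Pow(-861399, -1) = Rational(-1, 861399) ≈ -1.1609e-6)
Pow(Add(v, c), -1) = Pow(Add(Rational(-1, 861399), Rational(74893745, 8357881)), -1) = Pow(Rational(9216198384482, 1028495762217), -1) = Rational(1028495762217, 9216198384482)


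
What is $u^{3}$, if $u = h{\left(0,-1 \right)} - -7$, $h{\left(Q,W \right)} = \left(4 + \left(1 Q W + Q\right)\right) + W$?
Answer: $1000$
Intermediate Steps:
$h{\left(Q,W \right)} = 4 + Q + W + Q W$ ($h{\left(Q,W \right)} = \left(4 + \left(Q W + Q\right)\right) + W = \left(4 + \left(Q + Q W\right)\right) + W = \left(4 + Q + Q W\right) + W = 4 + Q + W + Q W$)
$u = 10$ ($u = \left(4 + 0 - 1 + 0 \left(-1\right)\right) - -7 = \left(4 + 0 - 1 + 0\right) + 7 = 3 + 7 = 10$)
$u^{3} = 10^{3} = 1000$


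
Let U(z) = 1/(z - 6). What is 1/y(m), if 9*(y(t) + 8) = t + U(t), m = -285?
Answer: -2619/103888 ≈ -0.025210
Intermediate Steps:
U(z) = 1/(-6 + z)
y(t) = -8 + t/9 + 1/(9*(-6 + t)) (y(t) = -8 + (t + 1/(-6 + t))/9 = -8 + (t/9 + 1/(9*(-6 + t))) = -8 + t/9 + 1/(9*(-6 + t)))
1/y(m) = 1/((1 + (-72 - 285)*(-6 - 285))/(9*(-6 - 285))) = 1/((1/9)*(1 - 357*(-291))/(-291)) = 1/((1/9)*(-1/291)*(1 + 103887)) = 1/((1/9)*(-1/291)*103888) = 1/(-103888/2619) = -2619/103888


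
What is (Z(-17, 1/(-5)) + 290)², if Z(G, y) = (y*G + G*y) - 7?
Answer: 2099601/25 ≈ 83984.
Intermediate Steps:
Z(G, y) = -7 + 2*G*y (Z(G, y) = (G*y + G*y) - 7 = 2*G*y - 7 = -7 + 2*G*y)
(Z(-17, 1/(-5)) + 290)² = ((-7 + 2*(-17)*(1/(-5))) + 290)² = ((-7 + 2*(-17)*(-⅕*1)) + 290)² = ((-7 + 2*(-17)*(-⅕)) + 290)² = ((-7 + 34/5) + 290)² = (-⅕ + 290)² = (1449/5)² = 2099601/25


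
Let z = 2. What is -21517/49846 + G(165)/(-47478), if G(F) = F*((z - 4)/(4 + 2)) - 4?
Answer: -254660803/591647097 ≈ -0.43043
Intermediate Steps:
G(F) = -4 - F/3 (G(F) = F*((2 - 4)/(4 + 2)) - 4 = F*(-2/6) - 4 = F*(-2*⅙) - 4 = F*(-⅓) - 4 = -F/3 - 4 = -4 - F/3)
-21517/49846 + G(165)/(-47478) = -21517/49846 + (-4 - ⅓*165)/(-47478) = -21517*1/49846 + (-4 - 55)*(-1/47478) = -21517/49846 - 59*(-1/47478) = -21517/49846 + 59/47478 = -254660803/591647097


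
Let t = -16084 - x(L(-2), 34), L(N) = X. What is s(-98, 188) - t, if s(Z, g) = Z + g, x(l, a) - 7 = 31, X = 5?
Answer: 16212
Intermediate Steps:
L(N) = 5
x(l, a) = 38 (x(l, a) = 7 + 31 = 38)
t = -16122 (t = -16084 - 1*38 = -16084 - 38 = -16122)
s(-98, 188) - t = (-98 + 188) - 1*(-16122) = 90 + 16122 = 16212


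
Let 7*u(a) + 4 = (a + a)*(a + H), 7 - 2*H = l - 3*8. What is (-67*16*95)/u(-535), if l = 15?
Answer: -356440/281943 ≈ -1.2642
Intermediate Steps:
H = 8 (H = 7/2 - (15 - 3*8)/2 = 7/2 - (15 - 24)/2 = 7/2 - ½*(-9) = 7/2 + 9/2 = 8)
u(a) = -4/7 + 2*a*(8 + a)/7 (u(a) = -4/7 + ((a + a)*(a + 8))/7 = -4/7 + ((2*a)*(8 + a))/7 = -4/7 + (2*a*(8 + a))/7 = -4/7 + 2*a*(8 + a)/7)
(-67*16*95)/u(-535) = (-67*16*95)/(-4/7 + (2/7)*(-535)² + (16/7)*(-535)) = (-1072*95)/(-4/7 + (2/7)*286225 - 8560/7) = -101840/(-4/7 + 572450/7 - 8560/7) = -101840/563886/7 = -101840*7/563886 = -356440/281943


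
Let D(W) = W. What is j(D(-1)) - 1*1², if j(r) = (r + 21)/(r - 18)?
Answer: -39/19 ≈ -2.0526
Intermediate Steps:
j(r) = (21 + r)/(-18 + r)
j(D(-1)) - 1*1² = (21 - 1)/(-18 - 1) - 1*1² = 20/(-19) - 1*1 = -1/19*20 - 1 = -20/19 - 1 = -39/19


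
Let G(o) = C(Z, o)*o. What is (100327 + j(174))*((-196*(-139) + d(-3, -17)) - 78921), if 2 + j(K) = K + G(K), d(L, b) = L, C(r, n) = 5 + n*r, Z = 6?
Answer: -14626732000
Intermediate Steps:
G(o) = o*(5 + 6*o) (G(o) = (5 + o*6)*o = (5 + 6*o)*o = o*(5 + 6*o))
j(K) = -2 + K + K*(5 + 6*K) (j(K) = -2 + (K + K*(5 + 6*K)) = -2 + K + K*(5 + 6*K))
(100327 + j(174))*((-196*(-139) + d(-3, -17)) - 78921) = (100327 + (-2 + 174 + 174*(5 + 6*174)))*((-196*(-139) - 3) - 78921) = (100327 + (-2 + 174 + 174*(5 + 1044)))*((27244 - 3) - 78921) = (100327 + (-2 + 174 + 174*1049))*(27241 - 78921) = (100327 + (-2 + 174 + 182526))*(-51680) = (100327 + 182698)*(-51680) = 283025*(-51680) = -14626732000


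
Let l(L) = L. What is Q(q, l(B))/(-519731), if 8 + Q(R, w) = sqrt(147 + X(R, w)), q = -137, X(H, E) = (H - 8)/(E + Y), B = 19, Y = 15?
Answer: 8/519731 - sqrt(165002)/17670854 ≈ -7.5947e-6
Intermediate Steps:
X(H, E) = (-8 + H)/(15 + E) (X(H, E) = (H - 8)/(E + 15) = (-8 + H)/(15 + E))
Q(R, w) = -8 + sqrt(147 + (-8 + R)/(15 + w))
Q(q, l(B))/(-519731) = (-8 + sqrt((2197 - 137 + 147*19)/(15 + 19)))/(-519731) = (-8 + sqrt((2197 - 137 + 2793)/34))*(-1/519731) = (-8 + sqrt((1/34)*4853))*(-1/519731) = (-8 + sqrt(4853/34))*(-1/519731) = (-8 + sqrt(165002)/34)*(-1/519731) = 8/519731 - sqrt(165002)/17670854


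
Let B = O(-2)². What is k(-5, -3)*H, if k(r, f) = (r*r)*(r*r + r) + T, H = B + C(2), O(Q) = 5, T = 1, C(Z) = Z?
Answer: 13527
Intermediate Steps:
B = 25 (B = 5² = 25)
H = 27 (H = 25 + 2 = 27)
k(r, f) = 1 + r²*(r + r²) (k(r, f) = (r*r)*(r*r + r) + 1 = r²*(r² + r) + 1 = r²*(r + r²) + 1 = 1 + r²*(r + r²))
k(-5, -3)*H = (1 + (-5)³ + (-5)⁴)*27 = (1 - 125 + 625)*27 = 501*27 = 13527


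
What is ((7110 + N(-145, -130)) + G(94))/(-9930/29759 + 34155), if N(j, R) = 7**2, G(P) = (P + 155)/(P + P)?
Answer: 40059810019/191084838420 ≈ 0.20964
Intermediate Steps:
G(P) = (155 + P)/(2*P) (G(P) = (155 + P)/((2*P)) = (155 + P)*(1/(2*P)) = (155 + P)/(2*P))
N(j, R) = 49
((7110 + N(-145, -130)) + G(94))/(-9930/29759 + 34155) = ((7110 + 49) + (1/2)*(155 + 94)/94)/(-9930/29759 + 34155) = (7159 + (1/2)*(1/94)*249)/(-9930*1/29759 + 34155) = (7159 + 249/188)/(-9930/29759 + 34155) = 1346141/(188*(1016408715/29759)) = (1346141/188)*(29759/1016408715) = 40059810019/191084838420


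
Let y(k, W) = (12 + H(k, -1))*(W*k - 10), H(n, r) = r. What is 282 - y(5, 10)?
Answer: -158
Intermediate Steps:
y(k, W) = -110 + 11*W*k (y(k, W) = (12 - 1)*(W*k - 10) = 11*(-10 + W*k) = -110 + 11*W*k)
282 - y(5, 10) = 282 - (-110 + 11*10*5) = 282 - (-110 + 550) = 282 - 1*440 = 282 - 440 = -158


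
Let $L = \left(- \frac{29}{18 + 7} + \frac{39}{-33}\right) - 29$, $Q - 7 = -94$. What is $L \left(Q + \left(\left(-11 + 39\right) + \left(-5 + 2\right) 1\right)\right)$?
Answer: $\frac{534378}{275} \approx 1943.2$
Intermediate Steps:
$Q = -87$ ($Q = 7 - 94 = -87$)
$L = - \frac{8619}{275}$ ($L = \left(- \frac{29}{25} + 39 \left(- \frac{1}{33}\right)\right) - 29 = \left(\left(-29\right) \frac{1}{25} - \frac{13}{11}\right) - 29 = \left(- \frac{29}{25} - \frac{13}{11}\right) - 29 = - \frac{644}{275} - 29 = - \frac{8619}{275} \approx -31.342$)
$L \left(Q + \left(\left(-11 + 39\right) + \left(-5 + 2\right) 1\right)\right) = - \frac{8619 \left(-87 + \left(\left(-11 + 39\right) + \left(-5 + 2\right) 1\right)\right)}{275} = - \frac{8619 \left(-87 + \left(28 - 3\right)\right)}{275} = - \frac{8619 \left(-87 + 25\right)}{275} = \left(- \frac{8619}{275}\right) \left(-62\right) = \frac{534378}{275}$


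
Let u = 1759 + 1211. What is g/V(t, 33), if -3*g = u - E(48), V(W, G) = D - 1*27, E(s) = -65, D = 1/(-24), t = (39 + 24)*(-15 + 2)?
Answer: 24280/649 ≈ 37.411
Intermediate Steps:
t = -819 (t = 63*(-13) = -819)
D = -1/24 ≈ -0.041667
V(W, G) = -649/24 (V(W, G) = -1/24 - 1*27 = -1/24 - 27 = -649/24)
u = 2970
g = -3035/3 (g = -(2970 - 1*(-65))/3 = -(2970 + 65)/3 = -⅓*3035 = -3035/3 ≈ -1011.7)
g/V(t, 33) = -3035/(3*(-649/24)) = -3035/3*(-24/649) = 24280/649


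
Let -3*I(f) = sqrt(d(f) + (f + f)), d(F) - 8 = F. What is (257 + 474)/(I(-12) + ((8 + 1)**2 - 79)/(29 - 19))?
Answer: 32895/709 + 109650*I*sqrt(7)/709 ≈ 46.396 + 409.18*I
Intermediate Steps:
d(F) = 8 + F
I(f) = -sqrt(8 + 3*f)/3 (I(f) = -sqrt((8 + f) + (f + f))/3 = -sqrt((8 + f) + 2*f)/3 = -sqrt(8 + 3*f)/3)
(257 + 474)/(I(-12) + ((8 + 1)**2 - 79)/(29 - 19)) = (257 + 474)/(-sqrt(8 + 3*(-12))/3 + ((8 + 1)**2 - 79)/(29 - 19)) = 731/(-sqrt(8 - 36)/3 + (9**2 - 79)/10) = 731/(-2*I*sqrt(7)/3 + (81 - 79)*(1/10)) = 731/(-2*I*sqrt(7)/3 + 2*(1/10)) = 731/(-2*I*sqrt(7)/3 + 1/5) = 731/(1/5 - 2*I*sqrt(7)/3)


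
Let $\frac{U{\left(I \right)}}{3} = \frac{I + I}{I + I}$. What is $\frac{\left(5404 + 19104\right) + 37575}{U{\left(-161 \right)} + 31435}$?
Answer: $\frac{62083}{31438} \approx 1.9748$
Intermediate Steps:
$U{\left(I \right)} = 3$ ($U{\left(I \right)} = 3 \frac{I + I}{I + I} = 3 \frac{2 I}{2 I} = 3 \cdot 2 I \frac{1}{2 I} = 3 \cdot 1 = 3$)
$\frac{\left(5404 + 19104\right) + 37575}{U{\left(-161 \right)} + 31435} = \frac{\left(5404 + 19104\right) + 37575}{3 + 31435} = \frac{24508 + 37575}{31438} = 62083 \cdot \frac{1}{31438} = \frac{62083}{31438}$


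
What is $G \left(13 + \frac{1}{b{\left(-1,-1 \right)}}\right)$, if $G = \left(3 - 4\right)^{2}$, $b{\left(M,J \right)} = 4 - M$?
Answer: $\frac{66}{5} \approx 13.2$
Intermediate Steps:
$G = 1$ ($G = \left(-1\right)^{2} = 1$)
$G \left(13 + \frac{1}{b{\left(-1,-1 \right)}}\right) = 1 \left(13 + \frac{1}{4 - -1}\right) = 1 \left(13 + \frac{1}{4 + 1}\right) = 1 \left(13 + \frac{1}{5}\right) = 1 \cdot \frac{66}{5} = \frac{66}{5}$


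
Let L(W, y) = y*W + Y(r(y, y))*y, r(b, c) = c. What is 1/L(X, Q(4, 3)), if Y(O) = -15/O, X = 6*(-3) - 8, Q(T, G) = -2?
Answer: 1/37 ≈ 0.027027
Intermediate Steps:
X = -26 (X = -18 - 8 = -26)
L(W, y) = -15 + W*y (L(W, y) = y*W + (-15/y)*y = W*y - 15 = -15 + W*y)
1/L(X, Q(4, 3)) = 1/(-15 - 26*(-2)) = 1/(-15 + 52) = 1/37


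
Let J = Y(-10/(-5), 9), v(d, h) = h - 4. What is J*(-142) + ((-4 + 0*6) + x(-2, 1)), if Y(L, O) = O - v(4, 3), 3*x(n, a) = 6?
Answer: -1422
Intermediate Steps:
v(d, h) = -4 + h
x(n, a) = 2 (x(n, a) = (⅓)*6 = 2)
Y(L, O) = 1 + O (Y(L, O) = O - (-4 + 3) = O - 1*(-1) = O + 1 = 1 + O)
J = 10 (J = 1 + 9 = 10)
J*(-142) + ((-4 + 0*6) + x(-2, 1)) = 10*(-142) + ((-4 + 0*6) + 2) = -1420 + ((-4 + 0) + 2) = -1420 + (-4 + 2) = -1420 - 2 = -1422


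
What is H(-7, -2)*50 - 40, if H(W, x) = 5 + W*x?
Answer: 910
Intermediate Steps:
H(-7, -2)*50 - 40 = (5 - 7*(-2))*50 - 40 = (5 + 14)*50 - 40 = 19*50 - 40 = 950 - 40 = 910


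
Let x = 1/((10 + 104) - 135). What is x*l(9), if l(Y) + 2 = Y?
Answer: -⅓ ≈ -0.33333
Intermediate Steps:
x = -1/21 (x = 1/(114 - 135) = 1/(-21) = -1/21 ≈ -0.047619)
l(Y) = -2 + Y
x*l(9) = -(-2 + 9)/21 = -1/21*7 = -⅓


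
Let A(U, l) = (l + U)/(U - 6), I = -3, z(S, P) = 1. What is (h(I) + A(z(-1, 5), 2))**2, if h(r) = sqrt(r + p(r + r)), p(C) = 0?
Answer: (-3 + 5*I*sqrt(3))**2/25 ≈ -2.64 - 2.0785*I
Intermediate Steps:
A(U, l) = (U + l)/(-6 + U)
h(r) = sqrt(r) (h(r) = sqrt(r + 0) = sqrt(r))
(h(I) + A(z(-1, 5), 2))**2 = (sqrt(-3) + (1 + 2)/(-6 + 1))**2 = (I*sqrt(3) + 3/(-5))**2 = (I*sqrt(3) - 1/5*3)**2 = (I*sqrt(3) - 3/5)**2 = (-3/5 + I*sqrt(3))**2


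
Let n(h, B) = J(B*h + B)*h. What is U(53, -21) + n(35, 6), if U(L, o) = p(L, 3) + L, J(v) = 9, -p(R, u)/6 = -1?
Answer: 374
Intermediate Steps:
p(R, u) = 6 (p(R, u) = -6*(-1) = 6)
U(L, o) = 6 + L
n(h, B) = 9*h
U(53, -21) + n(35, 6) = (6 + 53) + 9*35 = 59 + 315 = 374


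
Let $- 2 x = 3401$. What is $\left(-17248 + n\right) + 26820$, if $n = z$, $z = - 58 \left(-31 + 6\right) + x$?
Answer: $\frac{18643}{2} \approx 9321.5$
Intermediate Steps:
$x = - \frac{3401}{2}$ ($x = \left(- \frac{1}{2}\right) 3401 = - \frac{3401}{2} \approx -1700.5$)
$z = - \frac{501}{2}$ ($z = - 58 \left(-31 + 6\right) - \frac{3401}{2} = \left(-58\right) \left(-25\right) - \frac{3401}{2} = 1450 - \frac{3401}{2} = - \frac{501}{2} \approx -250.5$)
$n = - \frac{501}{2} \approx -250.5$
$\left(-17248 + n\right) + 26820 = \left(-17248 - \frac{501}{2}\right) + 26820 = - \frac{34997}{2} + 26820 = \frac{18643}{2}$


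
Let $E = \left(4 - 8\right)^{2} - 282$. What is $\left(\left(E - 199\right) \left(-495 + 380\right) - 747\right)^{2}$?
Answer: $2780241984$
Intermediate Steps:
$E = -266$ ($E = \left(-4\right)^{2} - 282 = 16 - 282 = -266$)
$\left(\left(E - 199\right) \left(-495 + 380\right) - 747\right)^{2} = \left(\left(-266 - 199\right) \left(-495 + 380\right) - 747\right)^{2} = \left(\left(-465\right) \left(-115\right) - 747\right)^{2} = \left(53475 - 747\right)^{2} = 52728^{2} = 2780241984$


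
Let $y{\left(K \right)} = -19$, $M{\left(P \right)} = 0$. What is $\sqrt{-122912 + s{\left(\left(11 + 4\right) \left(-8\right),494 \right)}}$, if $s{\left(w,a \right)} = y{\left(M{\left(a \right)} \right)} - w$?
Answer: $i \sqrt{122811} \approx 350.44 i$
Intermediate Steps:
$s{\left(w,a \right)} = -19 - w$
$\sqrt{-122912 + s{\left(\left(11 + 4\right) \left(-8\right),494 \right)}} = \sqrt{-122912 - \left(19 + \left(11 + 4\right) \left(-8\right)\right)} = \sqrt{-122912 - \left(19 + 15 \left(-8\right)\right)} = \sqrt{-122912 - -101} = \sqrt{-122912 + \left(-19 + 120\right)} = \sqrt{-122912 + 101} = \sqrt{-122811} = i \sqrt{122811}$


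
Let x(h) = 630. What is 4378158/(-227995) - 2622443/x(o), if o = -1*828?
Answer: -24026485253/5745474 ≈ -4181.8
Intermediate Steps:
o = -828
4378158/(-227995) - 2622443/x(o) = 4378158/(-227995) - 2622443/630 = 4378158*(-1/227995) - 2622443*1/630 = -4378158/227995 - 2622443/630 = -24026485253/5745474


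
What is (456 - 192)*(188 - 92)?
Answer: 25344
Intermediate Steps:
(456 - 192)*(188 - 92) = 264*96 = 25344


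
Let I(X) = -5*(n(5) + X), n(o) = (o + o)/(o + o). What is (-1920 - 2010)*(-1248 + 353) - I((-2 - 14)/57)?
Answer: 200489155/57 ≈ 3.5174e+6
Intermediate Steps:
n(o) = 1 (n(o) = (2*o)/((2*o)) = (2*o)*(1/(2*o)) = 1)
I(X) = -5 - 5*X (I(X) = -5*(1 + X) = -5 - 5*X)
(-1920 - 2010)*(-1248 + 353) - I((-2 - 14)/57) = (-1920 - 2010)*(-1248 + 353) - (-5 - 5*(-2 - 14)/57) = -3930*(-895) - (-5 - (-80)/57) = 3517350 - (-5 - 5*(-16/57)) = 3517350 - (-5 + 80/57) = 3517350 - 1*(-205/57) = 3517350 + 205/57 = 200489155/57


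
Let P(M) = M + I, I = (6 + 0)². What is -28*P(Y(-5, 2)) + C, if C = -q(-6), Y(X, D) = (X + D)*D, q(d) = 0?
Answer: -840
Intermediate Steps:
I = 36 (I = 6² = 36)
Y(X, D) = D*(D + X) (Y(X, D) = (D + X)*D = D*(D + X))
C = 0 (C = -1*0 = 0)
P(M) = 36 + M (P(M) = M + 36 = 36 + M)
-28*P(Y(-5, 2)) + C = -28*(36 + 2*(2 - 5)) + 0 = -28*(36 + 2*(-3)) + 0 = -28*(36 - 6) + 0 = -28*30 + 0 = -840 + 0 = -840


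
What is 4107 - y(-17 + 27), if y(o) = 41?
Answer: 4066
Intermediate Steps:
4107 - y(-17 + 27) = 4107 - 1*41 = 4107 - 41 = 4066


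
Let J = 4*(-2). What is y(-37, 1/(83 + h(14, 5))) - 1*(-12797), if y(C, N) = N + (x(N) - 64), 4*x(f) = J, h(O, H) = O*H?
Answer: 1947844/153 ≈ 12731.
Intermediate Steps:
J = -8
h(O, H) = H*O
x(f) = -2 (x(f) = (¼)*(-8) = -2)
y(C, N) = -66 + N (y(C, N) = N + (-2 - 64) = N - 66 = -66 + N)
y(-37, 1/(83 + h(14, 5))) - 1*(-12797) = (-66 + 1/(83 + 5*14)) - 1*(-12797) = (-66 + 1/(83 + 70)) + 12797 = (-66 + 1/153) + 12797 = -10097/153 + 12797 = 1947844/153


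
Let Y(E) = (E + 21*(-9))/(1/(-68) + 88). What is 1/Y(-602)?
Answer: -5983/53788 ≈ -0.11123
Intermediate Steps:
Y(E) = -12852/5983 + 68*E/5983 (Y(E) = (E - 189)/(-1/68 + 88) = (-189 + E)/(5983/68) = (-189 + E)*(68/5983) = -12852/5983 + 68*E/5983)
1/Y(-602) = 1/(-12852/5983 + (68/5983)*(-602)) = 1/(-12852/5983 - 40936/5983) = 1/(-53788/5983) = -5983/53788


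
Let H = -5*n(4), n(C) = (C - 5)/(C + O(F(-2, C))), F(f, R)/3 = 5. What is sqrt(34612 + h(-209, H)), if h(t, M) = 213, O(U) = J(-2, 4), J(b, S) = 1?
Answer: 5*sqrt(1393) ≈ 186.61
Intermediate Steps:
F(f, R) = 15 (F(f, R) = 3*5 = 15)
O(U) = 1
n(C) = (-5 + C)/(1 + C) (n(C) = (C - 5)/(C + 1) = (-5 + C)/(1 + C))
H = 1 (H = -5*(-5 + 4)/(1 + 4) = -5*(-1)/5 = -(-1) = -5*(-1/5) = 1)
sqrt(34612 + h(-209, H)) = sqrt(34612 + 213) = sqrt(34825) = 5*sqrt(1393)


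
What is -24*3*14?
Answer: -1008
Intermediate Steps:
-24*3*14 = -3*24*14 = -72*14 = -1008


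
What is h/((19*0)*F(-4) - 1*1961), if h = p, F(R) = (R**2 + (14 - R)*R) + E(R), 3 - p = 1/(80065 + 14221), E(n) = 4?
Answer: -282857/184894846 ≈ -0.0015298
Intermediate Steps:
p = 282857/94286 (p = 3 - 1/(80065 + 14221) = 3 - 1/94286 = 282857/94286 ≈ 3.0000)
F(R) = 4 + R**2 + R*(14 - R) (F(R) = (R**2 + (14 - R)*R) + 4 = (R**2 + R*(14 - R)) + 4 = 4 + R**2 + R*(14 - R))
h = 282857/94286 ≈ 3.0000
h/((19*0)*F(-4) - 1*1961) = 282857/(94286*((19*0)*(4 + 14*(-4)) - 1*1961)) = 282857/(94286*(0*(4 - 56) - 1961)) = 282857/(94286*(0*(-52) - 1961)) = 282857/(94286*(0 - 1961)) = (282857/94286)/(-1961) = (282857/94286)*(-1/1961) = -282857/184894846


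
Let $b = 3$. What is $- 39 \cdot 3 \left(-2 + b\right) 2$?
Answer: $-234$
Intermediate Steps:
$- 39 \cdot 3 \left(-2 + b\right) 2 = - 39 \cdot 3 \left(-2 + 3\right) 2 = - 39 \cdot 3 \cdot 1 \cdot 2 = \left(-39\right) 3 \cdot 2 = \left(-117\right) 2 = -234$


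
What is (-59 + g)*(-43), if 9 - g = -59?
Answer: -387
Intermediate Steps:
g = 68 (g = 9 - 1*(-59) = 9 + 59 = 68)
(-59 + g)*(-43) = (-59 + 68)*(-43) = 9*(-43) = -387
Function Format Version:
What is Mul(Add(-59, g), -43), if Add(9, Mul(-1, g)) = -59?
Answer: -387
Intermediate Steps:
g = 68 (g = Add(9, Mul(-1, -59)) = Add(9, 59) = 68)
Mul(Add(-59, g), -43) = Mul(Add(-59, 68), -43) = Mul(9, -43) = -387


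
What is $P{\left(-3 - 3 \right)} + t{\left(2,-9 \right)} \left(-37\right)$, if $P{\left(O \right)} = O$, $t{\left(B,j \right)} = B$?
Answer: $-80$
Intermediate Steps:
$P{\left(-3 - 3 \right)} + t{\left(2,-9 \right)} \left(-37\right) = \left(-3 - 3\right) + 2 \left(-37\right) = -6 - 74 = -80$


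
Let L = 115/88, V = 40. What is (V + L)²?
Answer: 13213225/7744 ≈ 1706.3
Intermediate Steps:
L = 115/88 (L = 115*(1/88) = 115/88 ≈ 1.3068)
(V + L)² = (40 + 115/88)² = (3635/88)² = 13213225/7744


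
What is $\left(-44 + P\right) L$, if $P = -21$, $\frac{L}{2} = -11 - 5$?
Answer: $2080$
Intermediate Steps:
$L = -32$ ($L = 2 \left(-11 - 5\right) = 2 \left(-16\right) = -32$)
$\left(-44 + P\right) L = \left(-44 - 21\right) \left(-32\right) = \left(-65\right) \left(-32\right) = 2080$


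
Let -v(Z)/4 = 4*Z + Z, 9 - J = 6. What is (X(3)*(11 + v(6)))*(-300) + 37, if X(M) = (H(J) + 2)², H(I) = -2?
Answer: 37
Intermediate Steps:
J = 3 (J = 9 - 1*6 = 9 - 6 = 3)
X(M) = 0 (X(M) = (-2 + 2)² = 0² = 0)
v(Z) = -20*Z (v(Z) = -4*(4*Z + Z) = -20*Z)
(X(3)*(11 + v(6)))*(-300) + 37 = (0*(11 - 20*6))*(-300) + 37 = (0*(11 - 120))*(-300) + 37 = (0*(-109))*(-300) + 37 = 0*(-300) + 37 = 0 + 37 = 37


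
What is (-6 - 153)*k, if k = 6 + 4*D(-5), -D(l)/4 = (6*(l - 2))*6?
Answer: -642042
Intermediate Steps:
D(l) = 288 - 144*l (D(l) = -4*6*(l - 2)*6 = -4*6*(-2 + l)*6 = -4*(-12 + 6*l)*6 = -4*(-72 + 36*l) = 288 - 144*l)
k = 4038 (k = 6 + 4*(288 - 144*(-5)) = 6 + 4*(288 + 720) = 6 + 4*1008 = 6 + 4032 = 4038)
(-6 - 153)*k = (-6 - 153)*4038 = -159*4038 = -642042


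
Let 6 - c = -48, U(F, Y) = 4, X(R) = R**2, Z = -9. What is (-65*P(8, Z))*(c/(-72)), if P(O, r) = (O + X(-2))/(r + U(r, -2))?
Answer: -117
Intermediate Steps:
c = 54 (c = 6 - 1*(-48) = 6 + 48 = 54)
P(O, r) = (4 + O)/(4 + r) (P(O, r) = (O + (-2)**2)/(r + 4) = (O + 4)/(4 + r) = (4 + O)/(4 + r))
(-65*P(8, Z))*(c/(-72)) = (-65*(4 + 8)/(4 - 9))*(54/(-72)) = (-65*12/(-5))*(54*(-1/72)) = -(-13)*12*(-3/4) = -65*(-12/5)*(-3/4) = 156*(-3/4) = -117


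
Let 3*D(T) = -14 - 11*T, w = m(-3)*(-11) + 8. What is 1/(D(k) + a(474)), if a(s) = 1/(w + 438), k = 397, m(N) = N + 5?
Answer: -1272/1857541 ≈ -0.00068478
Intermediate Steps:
m(N) = 5 + N
w = -14 (w = (5 - 3)*(-11) + 8 = 2*(-11) + 8 = -22 + 8 = -14)
D(T) = -14/3 - 11*T/3 (D(T) = (-14 - 11*T)/3 = -14/3 - 11*T/3)
a(s) = 1/424 (a(s) = 1/(-14 + 438) = 1/424)
1/(D(k) + a(474)) = 1/((-14/3 - 11/3*397) + 1/424) = 1/((-14/3 - 4367/3) + 1/424) = 1/(-4381/3 + 1/424) = 1/(-1857541/1272) = -1272/1857541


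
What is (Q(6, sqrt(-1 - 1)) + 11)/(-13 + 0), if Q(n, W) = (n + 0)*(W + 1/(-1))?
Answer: -5/13 - 6*I*sqrt(2)/13 ≈ -0.38462 - 0.65271*I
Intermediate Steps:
Q(n, W) = n*(-1 + W) (Q(n, W) = n*(W + 1*(-1)) = n*(W - 1) = n*(-1 + W))
(Q(6, sqrt(-1 - 1)) + 11)/(-13 + 0) = (6*(-1 + sqrt(-1 - 1)) + 11)/(-13 + 0) = (6*(-1 + sqrt(-2)) + 11)/(-13) = -(6*(-1 + I*sqrt(2)) + 11)/13 = -((-6 + 6*I*sqrt(2)) + 11)/13 = -(5 + 6*I*sqrt(2))/13 = -5/13 - 6*I*sqrt(2)/13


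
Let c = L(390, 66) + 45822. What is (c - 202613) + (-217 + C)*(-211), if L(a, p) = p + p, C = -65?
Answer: -97157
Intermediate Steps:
L(a, p) = 2*p
c = 45954 (c = 2*66 + 45822 = 132 + 45822 = 45954)
(c - 202613) + (-217 + C)*(-211) = (45954 - 202613) + (-217 - 65)*(-211) = -156659 - 282*(-211) = -156659 + 59502 = -97157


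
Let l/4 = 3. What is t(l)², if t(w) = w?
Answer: 144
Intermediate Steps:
l = 12 (l = 4*3 = 12)
t(l)² = 12² = 144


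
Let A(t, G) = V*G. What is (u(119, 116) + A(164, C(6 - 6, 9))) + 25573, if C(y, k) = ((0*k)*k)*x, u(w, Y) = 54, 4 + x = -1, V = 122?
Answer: 25627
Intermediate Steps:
x = -5 (x = -4 - 1 = -5)
C(y, k) = 0 (C(y, k) = ((0*k)*k)*(-5) = (0*k)*(-5) = 0*(-5) = 0)
A(t, G) = 122*G
(u(119, 116) + A(164, C(6 - 6, 9))) + 25573 = (54 + 122*0) + 25573 = (54 + 0) + 25573 = 54 + 25573 = 25627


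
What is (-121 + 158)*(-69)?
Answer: -2553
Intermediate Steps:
(-121 + 158)*(-69) = 37*(-69) = -2553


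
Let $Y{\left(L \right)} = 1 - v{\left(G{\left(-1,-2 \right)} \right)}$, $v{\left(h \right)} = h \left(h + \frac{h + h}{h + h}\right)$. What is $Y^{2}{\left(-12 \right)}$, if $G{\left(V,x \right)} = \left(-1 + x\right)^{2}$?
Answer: $7921$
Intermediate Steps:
$v{\left(h \right)} = h \left(1 + h\right)$ ($v{\left(h \right)} = h \left(h + \frac{2 h}{2 h}\right) = h \left(h + 2 h \frac{1}{2 h}\right) = h \left(h + 1\right) = h \left(1 + h\right)$)
$Y{\left(L \right)} = -89$ ($Y{\left(L \right)} = 1 - \left(-1 - 2\right)^{2} \left(1 + \left(-1 - 2\right)^{2}\right) = 1 - \left(-3\right)^{2} \left(1 + \left(-3\right)^{2}\right) = 1 - 9 \left(1 + 9\right) = 1 - 9 \cdot 10 = 1 - 90 = -89$)
$Y^{2}{\left(-12 \right)} = \left(-89\right)^{2} = 7921$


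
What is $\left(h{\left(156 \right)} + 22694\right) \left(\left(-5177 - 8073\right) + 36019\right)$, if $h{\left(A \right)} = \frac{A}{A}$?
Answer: $516742455$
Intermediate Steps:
$h{\left(A \right)} = 1$
$\left(h{\left(156 \right)} + 22694\right) \left(\left(-5177 - 8073\right) + 36019\right) = \left(1 + 22694\right) \left(\left(-5177 - 8073\right) + 36019\right) = 22695 \left(\left(-5177 - 8073\right) + 36019\right) = 22695 \left(-13250 + 36019\right) = 22695 \cdot 22769 = 516742455$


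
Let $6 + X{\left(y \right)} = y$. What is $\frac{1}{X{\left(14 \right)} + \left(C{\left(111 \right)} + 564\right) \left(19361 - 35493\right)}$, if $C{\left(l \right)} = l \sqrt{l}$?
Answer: $\frac{1137305}{34141578564118} - \frac{447663 \sqrt{111}}{68283157128236} \approx -3.576 \cdot 10^{-8}$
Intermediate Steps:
$X{\left(y \right)} = -6 + y$
$C{\left(l \right)} = l^{\frac{3}{2}}$
$\frac{1}{X{\left(14 \right)} + \left(C{\left(111 \right)} + 564\right) \left(19361 - 35493\right)} = \frac{1}{\left(-6 + 14\right) + \left(111^{\frac{3}{2}} + 564\right) \left(19361 - 35493\right)} = \frac{1}{8 + \left(111 \sqrt{111} + 564\right) \left(-16132\right)} = \frac{1}{8 + \left(564 + 111 \sqrt{111}\right) \left(-16132\right)} = \frac{1}{8 - \left(9098448 + 1790652 \sqrt{111}\right)} = \frac{1}{-9098440 - 1790652 \sqrt{111}}$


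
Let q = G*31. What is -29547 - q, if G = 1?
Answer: -29578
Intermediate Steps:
q = 31 (q = 1*31 = 31)
-29547 - q = -29547 - 1*31 = -29547 - 31 = -29578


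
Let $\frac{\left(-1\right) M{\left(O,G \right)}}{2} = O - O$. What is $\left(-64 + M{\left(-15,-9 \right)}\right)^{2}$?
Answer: $4096$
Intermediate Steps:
$M{\left(O,G \right)} = 0$ ($M{\left(O,G \right)} = - 2 \left(O - O\right) = \left(-2\right) 0 = 0$)
$\left(-64 + M{\left(-15,-9 \right)}\right)^{2} = \left(-64 + 0\right)^{2} = \left(-64\right)^{2} = 4096$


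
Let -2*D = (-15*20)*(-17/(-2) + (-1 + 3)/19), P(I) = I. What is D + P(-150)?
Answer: 21675/19 ≈ 1140.8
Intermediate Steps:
D = 24525/19 (D = -(-15*20)*(-17/(-2) + (-1 + 3)/19)/2 = -(-150)*(-17*(-1/2) + 2*(1/19)) = -(-150)*(17/2 + 2/19) = -(-150)*327/38 = -1/2*(-49050/19) = 24525/19 ≈ 1290.8)
D + P(-150) = 24525/19 - 150 = 21675/19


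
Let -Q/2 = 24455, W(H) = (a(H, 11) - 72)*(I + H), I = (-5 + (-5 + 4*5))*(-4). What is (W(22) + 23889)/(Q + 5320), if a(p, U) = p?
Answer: -8263/14530 ≈ -0.56869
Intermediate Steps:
I = -40 (I = (-5 + (-5 + 20))*(-4) = (-5 + 15)*(-4) = 10*(-4) = -40)
W(H) = (-72 + H)*(-40 + H) (W(H) = (H - 72)*(-40 + H) = (-72 + H)*(-40 + H))
Q = -48910 (Q = -2*24455 = -48910)
(W(22) + 23889)/(Q + 5320) = ((2880 + 22² - 112*22) + 23889)/(-48910 + 5320) = ((2880 + 484 - 2464) + 23889)/(-43590) = (900 + 23889)*(-1/43590) = 24789*(-1/43590) = -8263/14530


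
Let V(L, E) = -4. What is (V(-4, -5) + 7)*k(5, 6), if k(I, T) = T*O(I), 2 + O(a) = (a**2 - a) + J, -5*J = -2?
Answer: 1656/5 ≈ 331.20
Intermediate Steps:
J = 2/5 (J = -1/5*(-2) = 2/5 ≈ 0.40000)
O(a) = -8/5 + a**2 - a (O(a) = -2 + ((a**2 - a) + 2/5) = -2 + (2/5 + a**2 - a) = -8/5 + a**2 - a)
k(I, T) = T*(-8/5 + I**2 - I)
(V(-4, -5) + 7)*k(5, 6) = (-4 + 7)*((1/5)*6*(-8 - 5*5 + 5*5**2)) = 3*((1/5)*6*(-8 - 25 + 5*25)) = 3*((1/5)*6*(-8 - 25 + 125)) = 3*((1/5)*6*92) = 3*(552/5) = 1656/5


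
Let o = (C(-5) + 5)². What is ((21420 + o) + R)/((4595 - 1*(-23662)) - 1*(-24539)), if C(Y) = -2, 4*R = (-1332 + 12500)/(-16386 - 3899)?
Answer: 434684473/1070966860 ≈ 0.40588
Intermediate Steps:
R = -2792/20285 (R = ((-1332 + 12500)/(-16386 - 3899))/4 = (11168/(-20285))/4 = (11168*(-1/20285))/4 = (¼)*(-11168/20285) = -2792/20285 ≈ -0.13764)
o = 9 (o = (-2 + 5)² = 3² = 9)
((21420 + o) + R)/((4595 - 1*(-23662)) - 1*(-24539)) = ((21420 + 9) - 2792/20285)/((4595 - 1*(-23662)) - 1*(-24539)) = (21429 - 2792/20285)/((4595 + 23662) + 24539) = 434684473/(20285*(28257 + 24539)) = (434684473/20285)/52796 = (434684473/20285)*(1/52796) = 434684473/1070966860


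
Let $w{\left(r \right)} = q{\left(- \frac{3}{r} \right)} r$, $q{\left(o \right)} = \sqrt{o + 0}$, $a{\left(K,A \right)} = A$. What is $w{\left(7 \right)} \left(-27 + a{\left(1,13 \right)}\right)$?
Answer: $- 14 i \sqrt{21} \approx - 64.156 i$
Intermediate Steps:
$q{\left(o \right)} = \sqrt{o}$
$w{\left(r \right)} = r \sqrt{3} \sqrt{- \frac{1}{r}}$ ($w{\left(r \right)} = \sqrt{- \frac{3}{r}} r = \sqrt{3} \sqrt{- \frac{1}{r}} r = r \sqrt{3} \sqrt{- \frac{1}{r}}$)
$w{\left(7 \right)} \left(-27 + a{\left(1,13 \right)}\right) = 7 \sqrt{3} \sqrt{- \frac{1}{7}} \left(-27 + 13\right) = 7 \sqrt{3} \sqrt{\left(-1\right) \frac{1}{7}} \left(-14\right) = 7 \sqrt{3} \sqrt{- \frac{1}{7}} \left(-14\right) = 7 \sqrt{3} \frac{i \sqrt{7}}{7} \left(-14\right) = i \sqrt{21} \left(-14\right) = - 14 i \sqrt{21}$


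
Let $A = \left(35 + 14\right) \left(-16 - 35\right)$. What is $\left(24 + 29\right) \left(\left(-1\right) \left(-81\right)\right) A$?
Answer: $-10728207$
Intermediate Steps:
$A = -2499$ ($A = 49 \left(-51\right) = -2499$)
$\left(24 + 29\right) \left(\left(-1\right) \left(-81\right)\right) A = \left(24 + 29\right) \left(\left(-1\right) \left(-81\right)\right) \left(-2499\right) = 53 \cdot 81 \left(-2499\right) = 4293 \left(-2499\right) = -10728207$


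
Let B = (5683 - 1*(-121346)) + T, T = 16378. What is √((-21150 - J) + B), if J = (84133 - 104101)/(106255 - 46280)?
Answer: √17590388119657/11995 ≈ 349.65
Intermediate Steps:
J = -19968/59975 ≈ -0.33294
B = 143407 (B = (5683 - 1*(-121346)) + 16378 = (5683 + 121346) + 16378 = 127029 + 16378 = 143407)
√((-21150 - J) + B) = √((-21150 - 1*(-19968/59975)) + 143407) = √((-21150 + 19968/59975) + 143407) = √(-1268451282/59975 + 143407) = √(7332383543/59975) = √17590388119657/11995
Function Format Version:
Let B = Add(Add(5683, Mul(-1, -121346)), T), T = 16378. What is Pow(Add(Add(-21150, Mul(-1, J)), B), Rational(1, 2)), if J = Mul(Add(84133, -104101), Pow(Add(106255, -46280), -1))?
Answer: Mul(Rational(1, 11995), Pow(17590388119657, Rational(1, 2))) ≈ 349.65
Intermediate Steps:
J = Rational(-19968, 59975) (J = Mul(-19968, Pow(59975, -1)) = Mul(-19968, Rational(1, 59975)) = Rational(-19968, 59975) ≈ -0.33294)
B = 143407 (B = Add(Add(5683, Mul(-1, -121346)), 16378) = Add(Add(5683, 121346), 16378) = Add(127029, 16378) = 143407)
Pow(Add(Add(-21150, Mul(-1, J)), B), Rational(1, 2)) = Pow(Add(Add(-21150, Mul(-1, Rational(-19968, 59975))), 143407), Rational(1, 2)) = Pow(Add(Add(-21150, Rational(19968, 59975)), 143407), Rational(1, 2)) = Pow(Add(Rational(-1268451282, 59975), 143407), Rational(1, 2)) = Pow(Rational(7332383543, 59975), Rational(1, 2)) = Mul(Rational(1, 11995), Pow(17590388119657, Rational(1, 2)))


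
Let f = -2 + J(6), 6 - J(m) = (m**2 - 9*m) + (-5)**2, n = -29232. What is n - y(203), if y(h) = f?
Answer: -29229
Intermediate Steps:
J(m) = -19 - m**2 + 9*m (J(m) = 6 - ((m**2 - 9*m) + (-5)**2) = 6 - ((m**2 - 9*m) + 25) = 6 - (25 + m**2 - 9*m) = 6 + (-25 - m**2 + 9*m) = -19 - m**2 + 9*m)
f = -3 (f = -2 + (-19 - 1*6**2 + 9*6) = -2 + (-19 - 1*36 + 54) = -2 + (-19 - 36 + 54) = -2 - 1 = -3)
y(h) = -3
n - y(203) = -29232 - 1*(-3) = -29232 + 3 = -29229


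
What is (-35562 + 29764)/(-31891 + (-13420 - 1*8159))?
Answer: 2899/26735 ≈ 0.10843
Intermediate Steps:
(-35562 + 29764)/(-31891 + (-13420 - 1*8159)) = -5798/(-31891 + (-13420 - 8159)) = -5798/(-31891 - 21579) = -5798/(-53470) = -5798*(-1/53470) = 2899/26735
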